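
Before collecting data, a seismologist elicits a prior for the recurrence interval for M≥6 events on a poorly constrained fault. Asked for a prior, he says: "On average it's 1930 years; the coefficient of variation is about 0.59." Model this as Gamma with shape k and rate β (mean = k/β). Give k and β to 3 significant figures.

For Gamma(k, rate β): mean = k/β, variance = k/β², so CV = 1/√k.
CV = 0.59, hence k = 1/CV² = 2.87.
Then β = k/mean = 2.87/1930 = 0.00149.

k ≈ 2.87, β ≈ 0.00149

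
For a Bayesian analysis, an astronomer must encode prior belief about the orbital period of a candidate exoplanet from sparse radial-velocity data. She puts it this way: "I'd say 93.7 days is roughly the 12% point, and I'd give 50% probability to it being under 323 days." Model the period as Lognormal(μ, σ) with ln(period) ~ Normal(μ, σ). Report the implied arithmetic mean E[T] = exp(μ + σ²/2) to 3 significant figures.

E[T] ≈ 562 days

If T ~ Lognormal(μ,σ) then ln T ~ Normal(μ,σ), so the p-quantile of ln T is μ + z_p·σ.
ln(93.7) = 4.54 and ln(323) = 5.778; z_{0.12} = -1.175, z_{0.5} = 0.
σ = (5.778 − 4.54)/(0 − (-1.175)) = 1.053.
μ = 4.54 − (-1.175)·1.053 = 5.778.
E[T] = exp(μ + σ²/2) = exp(5.778 + 0.5547) = 562 days.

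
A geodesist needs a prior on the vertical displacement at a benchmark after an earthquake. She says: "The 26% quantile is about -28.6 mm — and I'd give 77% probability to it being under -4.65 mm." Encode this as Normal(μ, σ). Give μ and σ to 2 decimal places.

μ = -17.45, σ = 17.33

The p-quantile of Normal(μ,σ) is μ + z_p·σ, with z_{0.26} = -0.6433 and z_{0.77} = 0.7388.
Eliminate σ: μ = (z₂·x₁ − z₁·x₂)/(z₂ − z₁) = (0.7388·-28.6 − (-0.6433)·-4.65)/1.382 = -17.45.
Then σ = (x₂ − x₁)/(z₂ − z₁) = (-4.65 − -28.6)/1.382 = 17.33.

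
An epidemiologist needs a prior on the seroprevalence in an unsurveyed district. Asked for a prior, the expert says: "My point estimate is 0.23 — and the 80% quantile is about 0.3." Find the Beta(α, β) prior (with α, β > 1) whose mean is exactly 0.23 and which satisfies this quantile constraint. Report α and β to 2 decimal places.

With mean 0.23 fixed, write α = 0.23s, β = 0.77s where s = α+β.
Need P(θ < 0.3) = 0.8 under Beta(0.23s, 0.77s). Normal approximation: (q−m)/√(m(1−m)/s) ≈ z_{0.8} = 0.842, so s ≈ 0.23·0.77·(0.842)²/(0.3−0.23)² = 25.6.
At s = 25.6: P(θ<0.3) ≈ 0.808. Adjusting to match 0.8 gives s ≈ 23.68.
So α = 0.23·23.68 ≈ 5.45, β = 0.77·23.68 ≈ 18.24.

α ≈ 5.45, β ≈ 18.24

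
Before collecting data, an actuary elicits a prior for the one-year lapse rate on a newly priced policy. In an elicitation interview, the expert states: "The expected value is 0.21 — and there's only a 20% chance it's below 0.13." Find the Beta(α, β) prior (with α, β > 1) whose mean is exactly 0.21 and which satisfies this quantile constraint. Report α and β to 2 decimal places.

With mean 0.21 fixed, write α = 0.21s, β = 0.79s where s = α+β.
Need P(θ < 0.13) = 0.2 under Beta(0.21s, 0.79s). Normal approximation: (q−m)/√(m(1−m)/s) ≈ z_{0.2} = -0.842, so s ≈ 0.21·0.79·(-0.842)²/(0.13−0.21)² = 18.4.
At s = 18.4: P(θ<0.13) ≈ 0.206. Adjusting to match 0.2 gives s ≈ 19.05.
So α = 0.21·19.05 ≈ 4.00, β = 0.79·19.05 ≈ 15.05.

α ≈ 4.00, β ≈ 15.05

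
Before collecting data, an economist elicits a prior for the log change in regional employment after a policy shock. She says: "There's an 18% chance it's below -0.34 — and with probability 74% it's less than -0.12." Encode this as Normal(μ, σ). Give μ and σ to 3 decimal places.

μ = -0.211, σ = 0.141

For Normal(μ,σ), the p-quantile is μ + z_p·σ. Here z_{0.18} = -0.9154, z_{0.74} = 0.6433.
So -0.34 = μ − 0.9154σ and -0.12 = μ + 0.6433σ.
Subtracting: σ = (-0.12 − -0.34)/(0.6433 − (-0.9154)) = 0.141.
Then μ = -0.34 − (-0.9154)·0.141 = -0.211.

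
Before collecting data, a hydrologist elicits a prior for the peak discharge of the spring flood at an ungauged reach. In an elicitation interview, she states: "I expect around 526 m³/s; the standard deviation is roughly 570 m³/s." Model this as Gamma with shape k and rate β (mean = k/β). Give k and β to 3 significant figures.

For Gamma(k, rate β): mean = k/β, variance = k/β², so CV = 1/√k.
CV = SD/mean = 570/526 = 1.084, hence k = 1/CV² = 0.852.
Then β = k/mean = 0.852/526 = 0.00162.

k ≈ 0.852, β ≈ 0.00162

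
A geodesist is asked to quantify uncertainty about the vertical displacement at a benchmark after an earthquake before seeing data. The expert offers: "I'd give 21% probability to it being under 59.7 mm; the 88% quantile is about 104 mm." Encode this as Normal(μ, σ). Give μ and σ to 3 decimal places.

For Normal(μ,σ), the p-quantile is μ + z_p·σ. Here z_{0.21} = -0.8064, z_{0.88} = 1.175.
So 59.7 = μ − 0.8064σ and 104 = μ + 1.175σ.
Subtracting: σ = (104 − 59.7)/(1.175 − (-0.8064)) = 22.358.
Then μ = 59.7 − (-0.8064)·22.358 = 77.730.

μ = 77.730, σ = 22.358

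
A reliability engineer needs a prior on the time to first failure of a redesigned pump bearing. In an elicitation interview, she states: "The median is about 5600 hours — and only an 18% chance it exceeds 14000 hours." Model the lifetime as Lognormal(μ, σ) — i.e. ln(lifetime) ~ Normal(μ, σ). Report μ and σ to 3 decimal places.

If T ~ Lognormal(μ,σ) then ln T ~ Normal(μ,σ), so the p-quantile of ln T is μ + z_p·σ.
ln(5600) = 8.631 and ln(14000) = 9.547; z_{0.5} = 0, z_{0.82} = 0.9154.
σ = (9.547 − 8.631)/(0.9154 − (0)) = 1.001.
μ = 8.631 − (0)·1.001 = 8.631.

μ ≈ 8.631, σ ≈ 1.001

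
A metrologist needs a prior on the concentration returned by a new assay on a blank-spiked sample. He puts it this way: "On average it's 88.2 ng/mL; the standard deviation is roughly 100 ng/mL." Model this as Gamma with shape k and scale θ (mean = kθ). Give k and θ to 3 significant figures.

For Gamma(k, scale θ): mean = kθ, variance = kθ², so CV = 1/√k.
CV = SD/mean = 100/88.2 = 1.134, hence k = 1/CV² = 0.778.
Then θ = mean/k = 88.2/0.778 = 113.

k ≈ 0.778, θ ≈ 113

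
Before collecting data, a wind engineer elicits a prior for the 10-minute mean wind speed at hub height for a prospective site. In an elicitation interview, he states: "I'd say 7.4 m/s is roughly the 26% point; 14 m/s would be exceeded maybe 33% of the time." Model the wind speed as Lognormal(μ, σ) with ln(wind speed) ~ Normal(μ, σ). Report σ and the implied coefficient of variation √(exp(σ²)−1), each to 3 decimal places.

If T ~ Lognormal(μ,σ) then ln T ~ Normal(μ,σ), so the p-quantile of ln T is μ + z_p·σ.
ln(7.4) = 2.001 and ln(14) = 2.639; z_{0.26} = -0.6433, z_{0.67} = 0.4399.
σ = (2.639 − 2.001)/(0.4399 − (-0.6433)) = 0.589.
μ = 2.001 − (-0.6433)·0.589 = 2.380.
CV = √(exp(σ²)−1) = √(exp(0.3464)−1) = 0.643.

σ ≈ 0.589, CV ≈ 0.643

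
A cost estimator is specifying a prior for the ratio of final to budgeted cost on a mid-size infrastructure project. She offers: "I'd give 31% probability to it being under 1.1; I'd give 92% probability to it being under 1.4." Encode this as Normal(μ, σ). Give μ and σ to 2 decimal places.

μ = 1.18, σ = 0.16

For Normal(μ,σ), the p-quantile is μ + z_p·σ. Here z_{0.31} = -0.4959, z_{0.92} = 1.405.
So 1.1 = μ − 0.4959σ and 1.4 = μ + 1.405σ.
Subtracting: σ = (1.4 − 1.1)/(1.405 − (-0.4959)) = 0.16.
Then μ = 1.1 − (-0.4959)·0.16 = 1.18.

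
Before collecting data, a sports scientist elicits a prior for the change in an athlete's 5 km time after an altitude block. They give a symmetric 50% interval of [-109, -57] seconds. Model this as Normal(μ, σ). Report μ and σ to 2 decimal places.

μ = -83.00, σ = 38.55

A symmetric 50% interval runs μ ± z·σ with z = 0.6745.
Half-width = 26, so σ = 26/0.6745 = 38.55.
μ is the interval midpoint, -83.00.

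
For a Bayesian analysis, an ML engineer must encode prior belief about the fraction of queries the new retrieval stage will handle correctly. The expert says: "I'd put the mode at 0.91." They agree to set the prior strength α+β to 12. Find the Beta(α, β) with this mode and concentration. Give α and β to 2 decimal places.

α = 10.10, β = 1.90

For α,β > 1 the Beta mode is (α−1)/(α+β−2). With α+β = 12, the mode is (α−1)/10.
Set (α−1)/10 = 0.91 → α = 1 + 0.91·10 = 10.10.
β = 12 − α = 1.90.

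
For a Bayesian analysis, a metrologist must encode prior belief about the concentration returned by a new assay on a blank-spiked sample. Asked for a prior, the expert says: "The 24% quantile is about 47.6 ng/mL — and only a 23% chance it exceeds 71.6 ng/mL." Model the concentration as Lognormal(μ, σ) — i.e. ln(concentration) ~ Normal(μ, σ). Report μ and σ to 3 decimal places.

If T ~ Lognormal(μ,σ) then ln T ~ Normal(μ,σ), so the p-quantile of ln T is μ + z_p·σ.
ln(47.6) = 3.863 and ln(71.6) = 4.271; z_{0.24} = -0.7063, z_{0.77} = 0.7388.
σ = (4.271 − 3.863)/(0.7388 − (-0.7063)) = 0.283.
μ = 3.863 − (-0.7063)·0.283 = 4.062.

μ ≈ 4.062, σ ≈ 0.283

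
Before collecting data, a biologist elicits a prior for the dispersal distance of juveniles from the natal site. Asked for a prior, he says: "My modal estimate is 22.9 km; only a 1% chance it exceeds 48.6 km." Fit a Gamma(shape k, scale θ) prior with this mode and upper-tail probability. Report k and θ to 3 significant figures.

Gamma(k,θ) with k>1 has mode (k−1)θ, so θ = 22.9/(k−1).
Need P(X < 48.6) = 0.99 with θ tied to k this way. Start at k = 2, θ = 22.9: P(X<48.6) ≈ 0.626.
Too low — raise k to concentrate. Iterating converges to k ≈ 9.58.
Then θ = 22.9/(9.58−1) ≈ 2.67.

k ≈ 9.58, θ ≈ 2.67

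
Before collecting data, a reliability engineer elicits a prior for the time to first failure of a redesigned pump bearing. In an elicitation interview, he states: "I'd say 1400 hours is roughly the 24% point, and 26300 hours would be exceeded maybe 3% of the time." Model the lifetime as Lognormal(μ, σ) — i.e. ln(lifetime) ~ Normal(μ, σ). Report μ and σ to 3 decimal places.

μ ≈ 8.045, σ ≈ 1.134

If T ~ Lognormal(μ,σ) then ln T ~ Normal(μ,σ), so the p-quantile of ln T is μ + z_p·σ.
ln(1400) = 7.244 and ln(26300) = 10.18; z_{0.24} = -0.7063, z_{0.97} = 1.881.
σ = (10.18 − 7.244)/(1.881 − (-0.7063)) = 1.134.
μ = 7.244 − (-0.7063)·1.134 = 8.045.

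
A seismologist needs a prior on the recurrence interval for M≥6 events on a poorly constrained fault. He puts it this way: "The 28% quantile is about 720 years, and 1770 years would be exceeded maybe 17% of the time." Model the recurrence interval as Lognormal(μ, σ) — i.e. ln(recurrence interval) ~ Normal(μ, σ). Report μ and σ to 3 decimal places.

If T ~ Lognormal(μ,σ) then ln T ~ Normal(μ,σ), so the p-quantile of ln T is μ + z_p·σ.
ln(720) = 6.579 and ln(1770) = 7.479; z_{0.28} = -0.5828, z_{0.83} = 0.9542.
σ = (7.479 − 6.579)/(0.9542 − (-0.5828)) = 0.585.
μ = 6.579 − (-0.5828)·0.585 = 6.920.

μ ≈ 6.920, σ ≈ 0.585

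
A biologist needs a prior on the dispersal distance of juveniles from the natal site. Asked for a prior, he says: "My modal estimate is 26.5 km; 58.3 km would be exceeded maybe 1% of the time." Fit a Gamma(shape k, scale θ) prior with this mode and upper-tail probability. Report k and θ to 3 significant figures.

k ≈ 8.76, θ ≈ 3.42

Gamma(k,θ) with k>1 has mode (k−1)θ, so θ = 26.5/(k−1).
Need P(X < 58.3) = 0.99 with θ tied to k this way. Start at k = 2, θ = 26.5: P(X<58.3) ≈ 0.645.
Too low — raise k to concentrate. Iterating converges to k ≈ 8.76.
Then θ = 26.5/(8.76−1) ≈ 3.42.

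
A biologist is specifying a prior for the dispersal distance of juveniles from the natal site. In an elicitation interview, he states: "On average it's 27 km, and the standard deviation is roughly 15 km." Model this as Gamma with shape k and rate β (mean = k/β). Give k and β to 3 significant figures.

For Gamma(k, rate β): mean = k/β, variance = k/β², so CV = 1/√k.
CV = SD/mean = 15/27 = 0.5556, hence k = 1/CV² = 3.24.
Then β = k/mean = 3.24/27 = 0.12.

k ≈ 3.24, β ≈ 0.12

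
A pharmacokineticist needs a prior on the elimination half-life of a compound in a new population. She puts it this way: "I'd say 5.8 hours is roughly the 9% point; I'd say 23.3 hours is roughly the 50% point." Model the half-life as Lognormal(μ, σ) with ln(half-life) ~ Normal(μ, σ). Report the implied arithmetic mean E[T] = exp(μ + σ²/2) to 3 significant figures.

If T ~ Lognormal(μ,σ) then ln T ~ Normal(μ,σ), so the p-quantile of ln T is μ + z_p·σ.
ln(5.8) = 1.758 and ln(23.3) = 3.148; z_{0.09} = -1.341, z_{0.5} = 0.
σ = (3.148 − 1.758)/(0 − (-1.341)) = 1.037.
μ = 1.758 − (-1.341)·1.037 = 3.148.
E[T] = exp(μ + σ²/2) = exp(3.148 + 0.5379) = 39.9 hours.

E[T] ≈ 39.9 hours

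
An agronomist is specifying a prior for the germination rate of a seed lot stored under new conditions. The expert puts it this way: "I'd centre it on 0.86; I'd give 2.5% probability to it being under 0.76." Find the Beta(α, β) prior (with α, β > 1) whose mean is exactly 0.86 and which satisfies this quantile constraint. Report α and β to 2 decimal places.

With mean 0.86 fixed, write α = 0.86s, β = 0.14s where s = α+β.
Need P(θ < 0.76) = 0.025 under Beta(0.86s, 0.14s). Normal approximation: (q−m)/√(m(1−m)/s) ≈ z_{0.025} = -1.96, so s ≈ 0.86·0.14·(-1.96)²/(0.76−0.86)² = 46.3.
At s = 46.3: P(θ<0.76) ≈ 0.038. Adjusting to match 0.025 gives s ≈ 57.31.
So α = 0.86·57.31 ≈ 49.29, β = 0.14·57.31 ≈ 8.02.

α ≈ 49.29, β ≈ 8.02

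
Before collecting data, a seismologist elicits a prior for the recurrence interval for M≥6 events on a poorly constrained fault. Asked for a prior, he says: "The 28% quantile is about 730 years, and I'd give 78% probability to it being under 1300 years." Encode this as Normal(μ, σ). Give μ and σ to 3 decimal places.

The p-quantile of Normal(μ,σ) is μ + z_p·σ, with z_{0.28} = -0.5828 and z_{0.78} = 0.7722.
Eliminate σ: μ = (z₂·x₁ − z₁·x₂)/(z₂ − z₁) = (0.7722·730 − (-0.5828)·1300)/1.355 = 975.174.
Then σ = (x₂ − x₁)/(z₂ − z₁) = (1300 − 730)/1.355 = 420.653.

μ = 975.174, σ = 420.653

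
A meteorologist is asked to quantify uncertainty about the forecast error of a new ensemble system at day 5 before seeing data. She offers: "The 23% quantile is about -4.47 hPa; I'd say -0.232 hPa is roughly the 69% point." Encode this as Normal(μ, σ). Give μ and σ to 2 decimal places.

μ = -1.93, σ = 3.43

For Normal(μ,σ), the p-quantile is μ + z_p·σ. Here z_{0.23} = -0.7388, z_{0.69} = 0.4959.
So -4.47 = μ − 0.7388σ and -0.232 = μ + 0.4959σ.
Subtracting: σ = (-0.232 − -4.47)/(0.4959 − (-0.7388)) = 3.43.
Then μ = -4.47 − (-0.7388)·3.43 = -1.93.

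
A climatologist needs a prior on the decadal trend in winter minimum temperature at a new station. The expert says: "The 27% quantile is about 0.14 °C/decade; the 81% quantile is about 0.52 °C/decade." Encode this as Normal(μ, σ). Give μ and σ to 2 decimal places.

For Normal(μ,σ), the p-quantile is μ + z_p·σ. Here z_{0.27} = -0.6128, z_{0.81} = 0.8779.
So 0.14 = μ − 0.6128σ and 0.52 = μ + 0.8779σ.
Subtracting: σ = (0.52 − 0.14)/(0.8779 − (-0.6128)) = 0.25.
Then μ = 0.14 − (-0.6128)·0.25 = 0.30.

μ = 0.30, σ = 0.25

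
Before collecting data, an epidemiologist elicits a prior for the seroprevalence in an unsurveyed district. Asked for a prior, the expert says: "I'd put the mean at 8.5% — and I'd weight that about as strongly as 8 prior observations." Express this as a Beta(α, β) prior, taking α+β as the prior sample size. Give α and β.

Under the effective-sample-size interpretation, Beta(α, β) has prior mean α/(α+β) and prior sample size α+β.
So α+β = 8 and α/(α+β) = 0.085, giving α = 0.085·8 = 0.68 and β = 8 − 0.68 = 7.32.

α = 0.68, β = 7.32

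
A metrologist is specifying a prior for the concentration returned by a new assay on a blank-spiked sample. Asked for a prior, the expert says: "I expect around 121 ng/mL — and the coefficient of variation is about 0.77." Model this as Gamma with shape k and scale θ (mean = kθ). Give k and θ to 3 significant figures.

For Gamma(k, scale θ): mean = kθ, variance = kθ², so CV = 1/√k.
CV = 0.77, hence k = 1/CV² = 1.69.
Then θ = mean/k = 121/1.69 = 71.7.

k ≈ 1.69, θ ≈ 71.7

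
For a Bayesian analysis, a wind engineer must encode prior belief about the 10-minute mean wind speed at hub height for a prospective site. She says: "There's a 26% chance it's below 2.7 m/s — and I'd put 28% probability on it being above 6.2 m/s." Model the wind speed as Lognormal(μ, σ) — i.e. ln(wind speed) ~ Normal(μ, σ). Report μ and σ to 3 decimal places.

μ ≈ 1.429, σ ≈ 0.678

If T ~ Lognormal(μ,σ) then ln T ~ Normal(μ,σ), so the p-quantile of ln T is μ + z_p·σ.
ln(2.7) = 0.9933 and ln(6.2) = 1.825; z_{0.26} = -0.6433, z_{0.72} = 0.5828.
σ = (1.825 − 0.9933)/(0.5828 − (-0.6433)) = 0.678.
μ = 0.9933 − (-0.6433)·0.678 = 1.429.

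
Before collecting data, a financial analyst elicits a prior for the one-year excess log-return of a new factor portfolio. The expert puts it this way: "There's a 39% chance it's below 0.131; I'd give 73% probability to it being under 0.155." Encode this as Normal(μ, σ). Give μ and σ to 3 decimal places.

μ = 0.139, σ = 0.027

For Normal(μ,σ), the p-quantile is μ + z_p·σ. Here z_{0.39} = -0.2793, z_{0.73} = 0.6128.
So 0.131 = μ − 0.2793σ and 0.155 = μ + 0.6128σ.
Subtracting: σ = (0.155 − 0.131)/(0.6128 − (-0.2793)) = 0.027.
Then μ = 0.131 − (-0.2793)·0.027 = 0.139.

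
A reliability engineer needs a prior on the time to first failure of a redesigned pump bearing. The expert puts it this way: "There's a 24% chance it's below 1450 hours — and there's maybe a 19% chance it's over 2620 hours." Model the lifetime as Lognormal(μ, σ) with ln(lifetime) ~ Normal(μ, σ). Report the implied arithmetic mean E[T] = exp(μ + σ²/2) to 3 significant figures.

E[T] ≈ 2020 hours

If T ~ Lognormal(μ,σ) then ln T ~ Normal(μ,σ), so the p-quantile of ln T is μ + z_p·σ.
ln(1450) = 7.279 and ln(2620) = 7.871; z_{0.24} = -0.7063, z_{0.81} = 0.8779.
σ = (7.871 − 7.279)/(0.8779 − (-0.7063)) = 0.373.
μ = 7.279 − (-0.7063)·0.373 = 7.543.
E[T] = exp(μ + σ²/2) = exp(7.543 + 0.0697) = 2020 hours.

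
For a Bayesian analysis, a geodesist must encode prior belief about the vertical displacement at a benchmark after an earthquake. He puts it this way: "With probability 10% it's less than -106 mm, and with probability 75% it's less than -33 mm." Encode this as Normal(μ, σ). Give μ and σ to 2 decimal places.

μ = -58.17, σ = 37.32

For Normal(μ,σ), the p-quantile is μ + z_p·σ. Here z_{0.1} = -1.282, z_{0.75} = 0.6745.
So -106 = μ − 1.282σ and -33 = μ + 0.6745σ.
Subtracting: σ = (-33 − -106)/(0.6745 − (-1.282)) = 37.32.
Then μ = -106 − (-1.282)·37.32 = -58.17.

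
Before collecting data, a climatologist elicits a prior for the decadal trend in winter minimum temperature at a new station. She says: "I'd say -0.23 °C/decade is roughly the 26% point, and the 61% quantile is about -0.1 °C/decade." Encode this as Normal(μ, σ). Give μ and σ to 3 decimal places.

μ = -0.139, σ = 0.141

The p-quantile of Normal(μ,σ) is μ + z_p·σ, with z_{0.26} = -0.6433 and z_{0.61} = 0.2793.
Eliminate σ: μ = (z₂·x₁ − z₁·x₂)/(z₂ − z₁) = (0.2793·-0.23 − (-0.6433)·-0.1)/0.9227 = -0.139.
Then σ = (x₂ − x₁)/(z₂ − z₁) = (-0.1 − -0.23)/0.9227 = 0.141.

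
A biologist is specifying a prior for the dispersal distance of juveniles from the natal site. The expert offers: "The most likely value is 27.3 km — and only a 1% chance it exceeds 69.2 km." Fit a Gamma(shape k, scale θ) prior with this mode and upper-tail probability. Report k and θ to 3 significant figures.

k ≈ 6.41, θ ≈ 5.05

Gamma(k,θ) with k>1 has mode (k−1)θ, so θ = 27.3/(k−1).
Need P(X < 69.2) = 0.99 with θ tied to k this way. Start at k = 2, θ = 27.3: P(X<69.2) ≈ 0.720.
Too low — raise k to concentrate. Iterating converges to k ≈ 6.41.
Then θ = 27.3/(6.41−1) ≈ 5.05.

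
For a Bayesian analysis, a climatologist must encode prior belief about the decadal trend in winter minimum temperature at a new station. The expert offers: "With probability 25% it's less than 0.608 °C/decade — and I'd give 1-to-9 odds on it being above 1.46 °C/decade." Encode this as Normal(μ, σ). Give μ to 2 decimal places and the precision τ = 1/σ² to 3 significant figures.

For Normal(μ,σ), the p-quantile is μ + z_p·σ. Here z_{0.25} = -0.6745, z_{0.9} = 1.282.
So 0.608 = μ − 0.6745σ and 1.46 = μ + 1.282σ.
Subtracting: σ = (1.46 − 0.608)/(1.282 − (-0.6745)) = 0.44.
Then μ = 0.608 − (-0.6745)·0.44 = 0.90.
Precision τ = 1/σ² = 1/0.4356² = 5.27.

μ = 0.90, τ = 5.27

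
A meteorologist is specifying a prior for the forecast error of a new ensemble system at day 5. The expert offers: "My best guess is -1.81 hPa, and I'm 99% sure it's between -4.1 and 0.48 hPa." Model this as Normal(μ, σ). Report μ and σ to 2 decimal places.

μ = -1.81, σ = 0.89

A symmetric 99% interval runs μ ± z·σ with z = 2.576.
Half-width = 2.29, so σ = 2.29/2.576 = 0.89.
μ is the stated best guess, -1.81.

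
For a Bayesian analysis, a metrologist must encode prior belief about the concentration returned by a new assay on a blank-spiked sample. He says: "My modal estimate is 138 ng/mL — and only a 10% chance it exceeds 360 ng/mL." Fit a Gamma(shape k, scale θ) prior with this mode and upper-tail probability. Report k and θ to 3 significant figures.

Gamma(k,θ) with k>1 has mode (k−1)θ, so θ = 138/(k−1).
Need P(X < 360) = 0.9 with θ tied to k this way. Start at k = 2, θ = 138: P(X<360) ≈ 0.734.
Too low — raise k to concentrate. Iterating converges to k ≈ 3.09.
Then θ = 138/(3.09−1) ≈ 66.2.

k ≈ 3.09, θ ≈ 66.2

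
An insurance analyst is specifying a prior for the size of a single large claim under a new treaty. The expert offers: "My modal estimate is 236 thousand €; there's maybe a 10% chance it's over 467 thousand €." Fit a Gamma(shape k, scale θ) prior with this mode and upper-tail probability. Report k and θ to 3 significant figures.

k ≈ 5.11, θ ≈ 57.4

Gamma(k,θ) with k>1 has mode (k−1)θ, so θ = 236/(k−1).
Need P(X < 467) = 0.9 with θ tied to k this way. Start at k = 2, θ = 236: P(X<467) ≈ 0.588.
Too low — raise k to concentrate. Iterating converges to k ≈ 5.11.
Then θ = 236/(5.11−1) ≈ 57.4.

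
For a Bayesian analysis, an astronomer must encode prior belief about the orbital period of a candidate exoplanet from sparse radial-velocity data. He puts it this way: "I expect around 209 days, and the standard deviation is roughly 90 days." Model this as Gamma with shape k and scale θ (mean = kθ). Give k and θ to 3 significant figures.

k ≈ 5.39, θ ≈ 38.8

For Gamma(k, scale θ): mean = kθ, variance = kθ², so CV = 1/√k.
CV = SD/mean = 90/209 = 0.4306, hence k = 1/CV² = 5.39.
Then θ = mean/k = 209/5.39 = 38.8.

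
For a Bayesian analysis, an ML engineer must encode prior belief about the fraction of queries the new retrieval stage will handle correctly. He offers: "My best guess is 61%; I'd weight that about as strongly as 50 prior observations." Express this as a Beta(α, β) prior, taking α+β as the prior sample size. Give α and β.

α = 30.5, β = 19.5

Under the effective-sample-size interpretation, Beta(α, β) has prior mean α/(α+β) and prior sample size α+β.
So α+β = 50 and α/(α+β) = 0.61, giving α = 0.61·50 = 30.5 and β = 50 − 30.5 = 19.5.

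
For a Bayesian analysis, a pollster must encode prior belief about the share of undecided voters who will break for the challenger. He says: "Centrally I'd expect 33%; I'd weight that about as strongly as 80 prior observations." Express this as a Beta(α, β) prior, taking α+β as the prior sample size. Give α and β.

α = 26.4, β = 53.6

Under the effective-sample-size interpretation, Beta(α, β) has prior mean α/(α+β) and prior sample size α+β.
So α+β = 80 and α/(α+β) = 0.33, giving α = 0.33·80 = 26.4 and β = 80 − 26.4 = 53.6.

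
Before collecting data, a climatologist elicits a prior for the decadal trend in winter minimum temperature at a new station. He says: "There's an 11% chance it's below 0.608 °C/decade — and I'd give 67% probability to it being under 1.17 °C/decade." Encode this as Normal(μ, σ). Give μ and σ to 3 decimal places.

μ = 1.022, σ = 0.337

The p-quantile of Normal(μ,σ) is μ + z_p·σ, with z_{0.11} = -1.227 and z_{0.67} = 0.4399.
Eliminate σ: μ = (z₂·x₁ − z₁·x₂)/(z₂ − z₁) = (0.4399·0.608 − (-1.227)·1.17)/1.666 = 1.022.
Then σ = (x₂ − x₁)/(z₂ − z₁) = (1.17 − 0.608)/1.666 = 0.337.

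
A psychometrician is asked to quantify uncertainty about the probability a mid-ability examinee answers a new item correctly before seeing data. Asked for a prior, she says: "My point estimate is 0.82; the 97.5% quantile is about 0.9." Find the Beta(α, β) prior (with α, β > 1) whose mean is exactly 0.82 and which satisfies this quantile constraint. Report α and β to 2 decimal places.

With mean 0.82 fixed, write α = 0.82s, β = 0.18s where s = α+β.
Need P(θ < 0.9) = 0.975 under Beta(0.82s, 0.18s). Normal approximation: (q−m)/√(m(1−m)/s) ≈ z_{0.975} = 1.96, so s ≈ 0.82·0.18·(1.96)²/(0.9−0.82)² = 88.6.
At s = 88.6: P(θ<0.9) ≈ 0.987. Adjusting to match 0.975 gives s ≈ 70.30.
So α = 0.82·70.30 ≈ 57.65, β = 0.18·70.30 ≈ 12.65.

α ≈ 57.65, β ≈ 12.65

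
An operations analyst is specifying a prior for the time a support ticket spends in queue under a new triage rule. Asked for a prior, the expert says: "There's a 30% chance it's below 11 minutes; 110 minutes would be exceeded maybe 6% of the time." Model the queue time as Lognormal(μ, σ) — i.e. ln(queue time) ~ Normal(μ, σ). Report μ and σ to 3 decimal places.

μ ≈ 2.979, σ ≈ 1.107

If T ~ Lognormal(μ,σ) then ln T ~ Normal(μ,σ), so the p-quantile of ln T is μ + z_p·σ.
ln(11) = 2.398 and ln(110) = 4.7; z_{0.3} = -0.5244, z_{0.94} = 1.555.
σ = (4.7 − 2.398)/(1.555 − (-0.5244)) = 1.107.
μ = 2.398 − (-0.5244)·1.107 = 2.979.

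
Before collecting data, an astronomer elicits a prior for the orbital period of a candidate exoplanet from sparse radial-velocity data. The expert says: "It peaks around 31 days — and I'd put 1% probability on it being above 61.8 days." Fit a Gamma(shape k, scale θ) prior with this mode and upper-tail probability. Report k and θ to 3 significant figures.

k ≈ 11.3, θ ≈ 3

Gamma(k,θ) with k>1 has mode (k−1)θ, so θ = 31/(k−1).
Need P(X < 61.8) = 0.99 with θ tied to k this way. Start at k = 2, θ = 31: P(X<61.8) ≈ 0.592.
Too low — raise k to concentrate. Iterating converges to k ≈ 11.3.
Then θ = 31/(11.3−1) ≈ 3.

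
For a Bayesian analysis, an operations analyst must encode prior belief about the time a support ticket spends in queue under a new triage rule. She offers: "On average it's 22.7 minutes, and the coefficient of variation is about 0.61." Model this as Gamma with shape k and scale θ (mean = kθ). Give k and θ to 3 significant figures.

k ≈ 2.69, θ ≈ 8.45

For Gamma(k, scale θ): mean = kθ, variance = kθ², so CV = 1/√k.
CV = 0.61, hence k = 1/CV² = 2.69.
Then θ = mean/k = 22.7/2.69 = 8.45.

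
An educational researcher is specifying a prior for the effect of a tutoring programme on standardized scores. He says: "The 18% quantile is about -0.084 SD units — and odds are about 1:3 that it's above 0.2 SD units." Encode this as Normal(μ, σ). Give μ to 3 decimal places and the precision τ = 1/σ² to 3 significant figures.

μ = 0.080, τ = 31.3

For Normal(μ,σ), the p-quantile is μ + z_p·σ. Here z_{0.18} = -0.9154, z_{0.75} = 0.6745.
So -0.084 = μ − 0.9154σ and 0.2 = μ + 0.6745σ.
Subtracting: σ = (0.2 − -0.084)/(0.6745 − (-0.9154)) = 0.179.
Then μ = -0.084 − (-0.9154)·0.179 = 0.080.
Precision τ = 1/σ² = 1/0.1786² = 31.3.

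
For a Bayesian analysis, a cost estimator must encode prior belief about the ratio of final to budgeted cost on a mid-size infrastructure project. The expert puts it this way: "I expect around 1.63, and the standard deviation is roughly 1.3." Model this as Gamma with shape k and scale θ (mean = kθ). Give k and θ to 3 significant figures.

For Gamma(k, scale θ): mean = kθ, variance = kθ², so CV = 1/√k.
CV = SD/mean = 1.3/1.63 = 0.7975, hence k = 1/CV² = 1.57.
Then θ = mean/k = 1.63/1.57 = 1.04.

k ≈ 1.57, θ ≈ 1.04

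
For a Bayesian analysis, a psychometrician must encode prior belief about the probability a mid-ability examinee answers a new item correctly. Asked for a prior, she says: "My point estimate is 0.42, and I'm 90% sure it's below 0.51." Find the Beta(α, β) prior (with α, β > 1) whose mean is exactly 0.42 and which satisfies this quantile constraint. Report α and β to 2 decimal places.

α ≈ 20.92, β ≈ 28.89

With mean 0.42 fixed, write α = 0.42s, β = 0.58s where s = α+β.
Need P(θ < 0.51) = 0.9 under Beta(0.42s, 0.58s). Normal approximation: (q−m)/√(m(1−m)/s) ≈ z_{0.9} = 1.28, so s ≈ 0.42·0.58·(1.28)²/(0.51−0.42)² = 49.4.
At s = 49.4: P(θ<0.51) ≈ 0.899. Adjusting to match 0.9 gives s ≈ 49.82.
So α = 0.42·49.82 ≈ 20.92, β = 0.58·49.82 ≈ 28.89.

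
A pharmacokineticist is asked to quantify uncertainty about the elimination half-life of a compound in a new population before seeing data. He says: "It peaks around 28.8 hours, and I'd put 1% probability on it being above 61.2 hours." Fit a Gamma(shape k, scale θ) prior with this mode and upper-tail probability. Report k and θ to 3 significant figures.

k ≈ 9.54, θ ≈ 3.37

Gamma(k,θ) with k>1 has mode (k−1)θ, so θ = 28.8/(k−1).
Need P(X < 61.2) = 0.99 with θ tied to k this way. Start at k = 2, θ = 28.8: P(X<61.2) ≈ 0.627.
Too low — raise k to concentrate. Iterating converges to k ≈ 9.54.
Then θ = 28.8/(9.54−1) ≈ 3.37.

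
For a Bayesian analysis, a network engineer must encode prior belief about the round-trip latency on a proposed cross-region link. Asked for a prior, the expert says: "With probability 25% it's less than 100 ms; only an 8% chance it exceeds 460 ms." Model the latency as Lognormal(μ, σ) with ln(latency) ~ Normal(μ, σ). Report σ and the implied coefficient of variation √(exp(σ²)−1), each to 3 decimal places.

If T ~ Lognormal(μ,σ) then ln T ~ Normal(μ,σ), so the p-quantile of ln T is μ + z_p·σ.
ln(100) = 4.605 and ln(460) = 6.131; z_{0.25} = -0.6745, z_{0.92} = 1.405.
σ = (6.131 − 4.605)/(1.405 − (-0.6745)) = 0.734.
μ = 4.605 − (-0.6745)·0.734 = 5.100.
CV = √(exp(σ²)−1) = √(exp(0.5385)−1) = 0.845.

σ ≈ 0.734, CV ≈ 0.845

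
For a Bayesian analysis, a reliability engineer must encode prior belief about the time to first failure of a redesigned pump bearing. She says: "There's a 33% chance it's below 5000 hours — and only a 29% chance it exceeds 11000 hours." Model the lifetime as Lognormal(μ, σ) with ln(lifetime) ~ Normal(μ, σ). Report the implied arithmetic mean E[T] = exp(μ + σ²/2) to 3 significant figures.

If T ~ Lognormal(μ,σ) then ln T ~ Normal(μ,σ), so the p-quantile of ln T is μ + z_p·σ.
ln(5000) = 8.517 and ln(11000) = 9.306; z_{0.33} = -0.4399, z_{0.71} = 0.5534.
σ = (9.306 − 8.517)/(0.5534 − (-0.4399)) = 0.794.
μ = 8.517 − (-0.4399)·0.794 = 8.866.
E[T] = exp(μ + σ²/2) = exp(8.866 + 0.3150) = 9720 hours.

E[T] ≈ 9720 hours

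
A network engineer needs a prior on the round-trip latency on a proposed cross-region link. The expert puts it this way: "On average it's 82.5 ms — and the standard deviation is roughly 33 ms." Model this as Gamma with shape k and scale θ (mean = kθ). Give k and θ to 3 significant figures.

For Gamma(k, scale θ): mean = kθ, variance = kθ², so CV = 1/√k.
CV = SD/mean = 33/82.5 = 0.4, hence k = 1/CV² = 6.25.
Then θ = mean/k = 82.5/6.25 = 13.2.

k ≈ 6.25, θ ≈ 13.2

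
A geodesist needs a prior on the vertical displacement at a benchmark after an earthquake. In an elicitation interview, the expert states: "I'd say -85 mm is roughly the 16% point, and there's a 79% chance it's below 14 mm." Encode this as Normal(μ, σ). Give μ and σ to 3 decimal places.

For Normal(μ,σ), the p-quantile is μ + z_p·σ. Here z_{0.16} = -0.9945, z_{0.79} = 0.8064.
So -85 = μ − 0.9945σ and 14 = μ + 0.8064σ.
Subtracting: σ = (14 − -85)/(0.8064 − (-0.9945)) = 54.973.
Then μ = -85 − (-0.9945)·54.973 = -30.332.

μ = -30.332, σ = 54.973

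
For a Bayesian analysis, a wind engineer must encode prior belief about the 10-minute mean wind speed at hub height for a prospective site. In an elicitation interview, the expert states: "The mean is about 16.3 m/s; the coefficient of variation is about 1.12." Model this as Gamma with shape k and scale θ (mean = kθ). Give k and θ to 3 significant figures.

For Gamma(k, scale θ): mean = kθ, variance = kθ², so CV = 1/√k.
CV = 1.12, hence k = 1/CV² = 0.797.
Then θ = mean/k = 16.3/0.797 = 20.4.

k ≈ 0.797, θ ≈ 20.4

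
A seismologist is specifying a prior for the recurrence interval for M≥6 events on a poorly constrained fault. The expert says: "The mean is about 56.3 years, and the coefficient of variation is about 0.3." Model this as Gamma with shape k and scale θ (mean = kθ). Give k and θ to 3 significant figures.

For Gamma(k, scale θ): mean = kθ, variance = kθ², so CV = 1/√k.
CV = 0.3, hence k = 1/CV² = 11.1.
Then θ = mean/k = 56.3/11.1 = 5.07.

k ≈ 11.1, θ ≈ 5.07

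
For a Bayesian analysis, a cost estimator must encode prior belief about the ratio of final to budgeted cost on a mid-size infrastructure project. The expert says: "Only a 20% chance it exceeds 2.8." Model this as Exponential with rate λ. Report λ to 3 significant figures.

P(T > 2.8) = e^(−λ·2.8) = 0.2, so λ = −ln(0.2)/2.8 = 0.575.

λ ≈ 0.575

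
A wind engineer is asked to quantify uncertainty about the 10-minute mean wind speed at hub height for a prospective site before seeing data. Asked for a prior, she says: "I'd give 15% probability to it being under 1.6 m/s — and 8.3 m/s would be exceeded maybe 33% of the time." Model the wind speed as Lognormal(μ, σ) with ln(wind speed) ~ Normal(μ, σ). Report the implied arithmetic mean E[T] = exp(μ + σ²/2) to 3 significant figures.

If T ~ Lognormal(μ,σ) then ln T ~ Normal(μ,σ), so the p-quantile of ln T is μ + z_p·σ.
ln(1.6) = 0.47 and ln(8.3) = 2.116; z_{0.15} = -1.036, z_{0.67} = 0.4399.
σ = (2.116 − 0.47)/(0.4399 − (-1.036)) = 1.115.
μ = 0.47 − (-1.036)·1.115 = 1.626.
E[T] = exp(μ + σ²/2) = exp(1.626 + 0.6217) = 9.46 m/s.

E[T] ≈ 9.46 m/s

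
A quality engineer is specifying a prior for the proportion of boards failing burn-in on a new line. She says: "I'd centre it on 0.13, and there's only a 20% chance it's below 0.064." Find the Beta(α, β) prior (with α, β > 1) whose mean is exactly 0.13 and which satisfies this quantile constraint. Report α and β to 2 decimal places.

α ≈ 2.43, β ≈ 16.27

With mean 0.13 fixed, write α = 0.13s, β = 0.87s where s = α+β.
Need P(θ < 0.064) = 0.2 under Beta(0.13s, 0.87s). Normal approximation: (q−m)/√(m(1−m)/s) ≈ z_{0.2} = -0.842, so s ≈ 0.13·0.87·(-0.842)²/(0.064−0.13)² = 18.4.
At s = 18.4: P(θ<0.064) ≈ 0.203. Adjusting to match 0.2 gives s ≈ 18.70.
So α = 0.13·18.70 ≈ 2.43, β = 0.87·18.70 ≈ 16.27.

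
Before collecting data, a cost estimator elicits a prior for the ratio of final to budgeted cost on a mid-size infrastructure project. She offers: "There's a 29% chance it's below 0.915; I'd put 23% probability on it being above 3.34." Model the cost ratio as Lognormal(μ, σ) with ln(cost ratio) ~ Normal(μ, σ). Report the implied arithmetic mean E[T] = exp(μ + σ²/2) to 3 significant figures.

If T ~ Lognormal(μ,σ) then ln T ~ Normal(μ,σ), so the p-quantile of ln T is μ + z_p·σ.
ln(0.915) = -0.08883 and ln(3.34) = 1.206; z_{0.29} = -0.5534, z_{0.77} = 0.7388.
σ = (1.206 − -0.08883)/(0.7388 − (-0.5534)) = 1.002.
μ = -0.08883 − (-0.5534)·1.002 = 0.466.
E[T] = exp(μ + σ²/2) = exp(0.466 + 0.5020) = 2.63.

E[T] ≈ 2.63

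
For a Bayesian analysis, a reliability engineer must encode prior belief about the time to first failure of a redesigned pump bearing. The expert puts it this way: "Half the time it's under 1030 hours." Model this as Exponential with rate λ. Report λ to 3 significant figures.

Exponential median = ln 2 / λ, so λ = ln 2 / 1030.0 = 0.000673.

λ ≈ 0.000673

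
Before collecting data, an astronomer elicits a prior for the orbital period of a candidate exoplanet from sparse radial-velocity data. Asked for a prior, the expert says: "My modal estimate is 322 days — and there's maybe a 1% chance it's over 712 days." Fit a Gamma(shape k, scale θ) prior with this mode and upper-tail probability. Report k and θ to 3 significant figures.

k ≈ 8.65, θ ≈ 42.1

Gamma(k,θ) with k>1 has mode (k−1)θ, so θ = 322/(k−1).
Need P(X < 712) = 0.99 with θ tied to k this way. Start at k = 2, θ = 322: P(X<712) ≈ 0.648.
Too low — raise k to concentrate. Iterating converges to k ≈ 8.65.
Then θ = 322/(8.65−1) ≈ 42.1.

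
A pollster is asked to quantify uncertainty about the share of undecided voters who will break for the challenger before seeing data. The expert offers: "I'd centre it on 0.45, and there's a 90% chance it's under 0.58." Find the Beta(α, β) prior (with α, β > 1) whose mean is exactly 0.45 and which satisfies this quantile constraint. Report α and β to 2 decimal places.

α ≈ 10.82, β ≈ 13.23

With mean 0.45 fixed, write α = 0.45s, β = 0.55s where s = α+β.
Need P(θ < 0.58) = 0.9 under Beta(0.45s, 0.55s). Normal approximation: (q−m)/√(m(1−m)/s) ≈ z_{0.9} = 1.28, so s ≈ 0.45·0.55·(1.28)²/(0.58−0.45)² = 24.1.
At s = 24.1: P(θ<0.58) ≈ 0.900. Adjusting to match 0.9 gives s ≈ 24.05.
So α = 0.45·24.05 ≈ 10.82, β = 0.55·24.05 ≈ 13.23.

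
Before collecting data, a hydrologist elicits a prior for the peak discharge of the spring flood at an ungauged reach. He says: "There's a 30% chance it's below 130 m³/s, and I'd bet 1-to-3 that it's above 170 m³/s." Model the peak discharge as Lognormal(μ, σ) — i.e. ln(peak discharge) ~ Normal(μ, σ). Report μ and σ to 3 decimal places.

If T ~ Lognormal(μ,σ) then ln T ~ Normal(μ,σ), so the p-quantile of ln T is μ + z_p·σ.
ln(130) = 4.868 and ln(170) = 5.136; z_{0.3} = -0.5244, z_{0.75} = 0.6745.
σ = (5.136 − 4.868)/(0.6745 − (-0.5244)) = 0.224.
μ = 4.868 − (-0.5244)·0.224 = 4.985.

μ ≈ 4.985, σ ≈ 0.224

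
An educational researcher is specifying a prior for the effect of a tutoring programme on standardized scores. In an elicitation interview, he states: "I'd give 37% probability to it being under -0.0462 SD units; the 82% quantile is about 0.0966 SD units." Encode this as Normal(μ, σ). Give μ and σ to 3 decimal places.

μ = -0.008, σ = 0.114

For Normal(μ,σ), the p-quantile is μ + z_p·σ. Here z_{0.37} = -0.3319, z_{0.82} = 0.9154.
So -0.0462 = μ − 0.3319σ and 0.0966 = μ + 0.9154σ.
Subtracting: σ = (0.0966 − -0.0462)/(0.9154 − (-0.3319)) = 0.114.
Then μ = -0.0462 − (-0.3319)·0.114 = -0.008.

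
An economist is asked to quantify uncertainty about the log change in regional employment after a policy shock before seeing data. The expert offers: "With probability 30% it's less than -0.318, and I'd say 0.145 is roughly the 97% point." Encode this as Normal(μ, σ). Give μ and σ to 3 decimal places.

μ = -0.217, σ = 0.193

For Normal(μ,σ), the p-quantile is μ + z_p·σ. Here z_{0.3} = -0.5244, z_{0.97} = 1.881.
So -0.318 = μ − 0.5244σ and 0.145 = μ + 1.881σ.
Subtracting: σ = (0.145 − -0.318)/(1.881 − (-0.5244)) = 0.193.
Then μ = -0.318 − (-0.5244)·0.193 = -0.217.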